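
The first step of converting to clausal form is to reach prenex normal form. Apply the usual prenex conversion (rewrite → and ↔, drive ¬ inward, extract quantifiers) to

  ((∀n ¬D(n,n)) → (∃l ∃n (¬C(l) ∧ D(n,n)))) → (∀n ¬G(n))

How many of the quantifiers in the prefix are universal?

First replace A → B with ¬A ∨ B.
  ¬(¬(∀n ¬D(n,n)) ∨ (∃l ∃n (¬C(l) ∧ D(n,n)))) ∨ (∀n ¬G(n))
Push ¬ through the quantifiers and connectives to reach negation normal form:
  (∀n ¬D(n,n)) ∧ (∀l ∀n (C(l) ∨ ¬D(n,n))) ∨ (∀n ¬G(n))
Give each quantifier a distinct variable: n↦v1, n↦s.
  (∀n ¬D(n,n)) ∧ (∀l ∀v1 (C(l) ∨ ¬D(v1,v1))) ∨ (∀s ¬G(s))
Pull the quantifiers to the front (each side's bound variable is not free in the other side):
  ∀n ∀l ∀v1 ∀s (¬D(n,n) ∧ (C(l) ∨ ¬D(v1,v1)) ∨ ¬G(s))
The prefix is ∀n ∀l ∀v1 ∀s: 4 universal, 0 existential.

4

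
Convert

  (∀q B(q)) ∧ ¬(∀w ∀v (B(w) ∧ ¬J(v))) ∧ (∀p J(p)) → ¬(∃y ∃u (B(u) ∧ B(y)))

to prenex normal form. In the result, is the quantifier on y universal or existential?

Rewrite implications/biconditionals: A → B as ¬A ∨ B.
  ¬((∀q B(q)) ∧ ¬(∀w ∀v (B(w) ∧ ¬J(v))) ∧ (∀p J(p))) ∨ ¬(∃y ∃u (B(u) ∧ B(y)))
Push ¬ through the quantifiers and connectives to reach negation normal form:
  (∃q ¬B(q)) ∨ (∀w ∀v (B(w) ∧ ¬J(v))) ∨ (∃p ¬J(p)) ∨ (∀y ∀u (¬B(u) ∨ ¬B(y)))
Extract every quantifier outward, since the variables are now distinct and don't occur free across branches:
  ∃q ∀w ∀v ∃p ∀y ∀u (¬B(q) ∨ B(w) ∧ ¬J(v) ∨ ¬J(p) ∨ ¬B(u) ∨ ¬B(y))
The quantifier ∃y sits under an odd number of negations (counting the antecedent side of each →), so it flips to ∀y.

universal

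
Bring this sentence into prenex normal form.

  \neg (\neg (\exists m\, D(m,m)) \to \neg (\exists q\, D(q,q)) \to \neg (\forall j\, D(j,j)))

Rewrite implications/biconditionals: A → B as ¬A ∨ B.
  \neg (\neg \neg (\exists m\, D(m,m)) \lor \neg \neg (\exists q\, D(q,q)) \lor \neg (\forall j\, D(j,j)))
Drive negations inward (¬∀x A ≡ ∃x ¬A, ¬∃x A ≡ ∀x ¬A, De Morgan for ∧/∨):
  (\forall m\, \neg D(m,m)) \land (\forall q\, \neg D(q,q)) \land (\forall j\, D(j,j))
All bound variables are already distinct, so no renaming is needed.
Pull the quantifiers to the front (each side's bound variable is not free in the other side):
  \forall m\, \forall q\, \forall j\, (\neg D(m,m) \land \neg D(q,q) \land D(j,j))

\forall m\, \forall q\, \forall j\, (\neg D(m,m) \land \neg D(q,q) \land D(j,j))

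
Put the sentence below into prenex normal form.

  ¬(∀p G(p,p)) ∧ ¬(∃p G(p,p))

∃p ∀y (¬G(p,p) ∧ ¬G(y,y))

Drive negations inward (¬∀x A ≡ ∃x ¬A, ¬∃x A ≡ ∀x ¬A, De Morgan for ∧/∨):
  (∃p ¬G(p,p)) ∧ (∀p ¬G(p,p))
Standardize variables apart so no two quantifiers bind the same name: p↦y.
  (∃p ¬G(p,p)) ∧ (∀y ¬G(y,y))
Finally move all quantifiers to the prefix:
  ∃p ∀y (¬G(p,p) ∧ ¬G(y,y))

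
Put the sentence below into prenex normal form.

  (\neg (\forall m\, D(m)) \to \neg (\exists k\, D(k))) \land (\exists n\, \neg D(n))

\forall m\, \forall k\, \exists n\, ((D(m) \lor \neg D(k)) \land \neg D(n))

First replace A → B with ¬A ∨ B.
  (\neg \neg (\forall m\, D(m)) \lor \neg (\exists k\, D(k))) \land (\exists n\, \neg D(n))
Push ¬ through the quantifiers and connectives to reach negation normal form:
  ((\forall m\, D(m)) \lor (\forall k\, \neg D(k))) \land (\exists n\, \neg D(n))
Finally move all quantifiers to the prefix:
  \forall m\, \forall k\, \exists n\, ((D(m) \lor \neg D(k)) \land \neg D(n))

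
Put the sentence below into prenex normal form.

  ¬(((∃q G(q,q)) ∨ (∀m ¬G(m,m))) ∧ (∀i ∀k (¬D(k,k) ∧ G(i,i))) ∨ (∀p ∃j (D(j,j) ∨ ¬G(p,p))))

∀q ∃m ∃i ∃k ∃p ∀j ((¬G(q,q) ∧ G(m,m) ∨ D(k,k) ∨ ¬G(i,i)) ∧ ¬D(j,j) ∧ G(p,p))

Push ¬ through the quantifiers and connectives to reach negation normal form:
  ((∀q ¬G(q,q)) ∧ (∃m G(m,m)) ∨ (∃i ∃k (D(k,k) ∨ ¬G(i,i)))) ∧ (∃p ∀j (¬D(j,j) ∧ G(p,p)))
All bound variables are already distinct, so no renaming is needed.
Extract every quantifier outward, since the variables are now distinct and don't occur free across branches:
  ∀q ∃m ∃i ∃k ∃p ∀j ((¬G(q,q) ∧ G(m,m) ∨ D(k,k) ∨ ¬G(i,i)) ∧ ¬D(j,j) ∧ G(p,p))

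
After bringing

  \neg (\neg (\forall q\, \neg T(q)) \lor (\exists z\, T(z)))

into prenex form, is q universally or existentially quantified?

Push ¬ through the quantifiers and connectives to reach negation normal form:
  (\forall q\, \neg T(q)) \land (\forall z\, \neg T(z))
All bound variables are already distinct, so no renaming is needed.
Pull the quantifiers to the front (each side's bound variable is not free in the other side):
  \forall q\, \forall z\, (\neg T(q) \land \neg T(z))
The quantifier \forall q sits under an even number of negations, so it remains universal.

universal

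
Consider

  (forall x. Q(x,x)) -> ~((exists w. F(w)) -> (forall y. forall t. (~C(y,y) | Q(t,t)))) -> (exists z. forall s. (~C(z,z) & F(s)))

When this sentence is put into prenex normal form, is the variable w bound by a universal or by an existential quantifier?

universal

Eliminate → and ↔ using ¬ and ∨.
  ~(forall x. Q(x,x)) | ~~(~(exists w. F(w)) | (forall y. forall t. (~C(y,y) | Q(t,t)))) | (exists z. forall s. (~C(z,z) & F(s)))
Drive negations inward (¬∀x A ≡ ∃x ¬A, ¬∃x A ≡ ∀x ¬A, De Morgan for ∧/∨):
  (exists x. ~Q(x,x)) | (forall w. ~F(w)) | (forall y. forall t. (~C(y,y) | Q(t,t))) | (exists z. forall s. (~C(z,z) & F(s)))
All bound variables are already distinct, so no renaming is needed.
Pull the quantifiers to the front (each side's bound variable is not free in the other side):
  exists x. forall w. forall y. forall t. exists z. forall s. (~Q(x,x) | ~F(w) | ~C(y,y) | Q(t,t) | ~C(z,z) & F(s))
The quantifier exists w sits under an odd number of negations (counting the antecedent side of each →), so it flips to forall w.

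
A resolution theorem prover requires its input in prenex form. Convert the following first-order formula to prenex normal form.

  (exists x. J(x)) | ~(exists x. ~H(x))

exists x. forall v1. (J(x) | H(v1))

Push ¬ through the quantifiers and connectives to reach negation normal form:
  (exists x. J(x)) | (forall x. H(x))
Standardize variables apart so no two quantifiers bind the same name: x↦v1.
  (exists x. J(x)) | (forall v1. H(v1))
Extract every quantifier outward, since the variables are now distinct and don't occur free across branches:
  exists x. forall v1. (J(x) | H(v1))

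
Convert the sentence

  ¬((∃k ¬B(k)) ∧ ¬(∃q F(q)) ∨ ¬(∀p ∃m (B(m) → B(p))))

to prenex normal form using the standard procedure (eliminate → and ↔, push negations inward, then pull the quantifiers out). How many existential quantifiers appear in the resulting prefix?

2

Eliminate → and ↔ using ¬ and ∨.
  ¬((∃k ¬B(k)) ∧ ¬(∃q F(q)) ∨ ¬(∀p ∃m (¬B(m) ∨ B(p))))
Move each ¬ inward, flipping quantifiers it crosses:
  ((∀k B(k)) ∨ (∃q F(q))) ∧ (∀p ∃m (¬B(m) ∨ B(p)))
Extract every quantifier outward, since the variables are now distinct and don't occur free across branches:
  ∀k ∃q ∀p ∃m ((B(k) ∨ F(q)) ∧ (¬B(m) ∨ B(p)))
The prefix is ∀k ∃q ∀p ∃m: 2 universal, 2 existential.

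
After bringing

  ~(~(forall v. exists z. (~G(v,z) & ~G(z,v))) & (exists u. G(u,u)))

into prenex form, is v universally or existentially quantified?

universal

Push ¬ through the quantifiers and connectives to reach negation normal form:
  (forall v. exists z. (~G(v,z) & ~G(z,v))) | (forall u. ~G(u,u))
Finally move all quantifiers to the prefix:
  forall v. exists z. forall u. (~G(v,z) & ~G(z,v) | ~G(u,u))
The quantifier forall v sits under an even number of negations, so it remains universal.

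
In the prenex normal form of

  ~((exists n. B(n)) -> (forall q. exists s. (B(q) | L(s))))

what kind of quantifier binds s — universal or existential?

Eliminate → and ↔ using ¬ and ∨.
  ~(~(exists n. B(n)) | (forall q. exists s. (B(q) | L(s))))
Move each ¬ inward, flipping quantifiers it crosses:
  (exists n. B(n)) & (exists q. forall s. (~B(q) & ~L(s)))
All bound variables are already distinct, so no renaming is needed.
Extract every quantifier outward, since the variables are now distinct and don't occur free across branches:
  exists n. exists q. forall s. (B(n) & ~B(q) & ~L(s))
The quantifier exists s sits under an odd number of negations (counting the antecedent side of each →), so it flips to forall s.

universal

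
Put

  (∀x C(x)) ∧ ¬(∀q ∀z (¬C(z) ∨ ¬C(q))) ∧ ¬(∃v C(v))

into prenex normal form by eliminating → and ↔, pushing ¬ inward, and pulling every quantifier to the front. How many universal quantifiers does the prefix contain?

Move each ¬ inward, flipping quantifiers it crosses:
  (∀x C(x)) ∧ (∃q ∃z (C(z) ∧ C(q))) ∧ (∀v ¬C(v))
All bound variables are already distinct, so no renaming is needed.
Extract every quantifier outward, since the variables are now distinct and don't occur free across branches:
  ∀x ∃q ∃z ∀v (C(x) ∧ C(z) ∧ C(q) ∧ ¬C(v))
The prefix is ∀x ∃q ∃z ∀v: 2 universal, 2 existential.

2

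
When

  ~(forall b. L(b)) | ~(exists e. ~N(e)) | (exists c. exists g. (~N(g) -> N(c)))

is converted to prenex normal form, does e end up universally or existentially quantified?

Rewrite implications/biconditionals: A → B as ¬A ∨ B.
  ~(forall b. L(b)) | ~(exists e. ~N(e)) | (exists c. exists g. (~~N(g) | N(c)))
Push ¬ through the quantifiers and connectives to reach negation normal form:
  (exists b. ~L(b)) | (forall e. N(e)) | (exists c. exists g. (N(g) | N(c)))
All bound variables are already distinct, so no renaming is needed.
Pull the quantifiers to the front (each side's bound variable is not free in the other side):
  exists b. forall e. exists c. exists g. (~L(b) | N(e) | N(g) | N(c))
The quantifier exists e sits under an odd number of negations (counting the antecedent side of each →), so it flips to forall e.

universal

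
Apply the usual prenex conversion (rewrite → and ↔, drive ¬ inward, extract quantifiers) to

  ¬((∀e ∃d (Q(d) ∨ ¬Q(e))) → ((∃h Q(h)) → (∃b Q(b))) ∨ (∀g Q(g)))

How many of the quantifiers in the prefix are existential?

Eliminate → and ↔ using ¬ and ∨.
  ¬(¬(∀e ∃d (Q(d) ∨ ¬Q(e))) ∨ ¬(∃h Q(h)) ∨ (∃b Q(b)) ∨ (∀g Q(g)))
Move each ¬ inward, flipping quantifiers it crosses:
  (∀e ∃d (Q(d) ∨ ¬Q(e))) ∧ (∃h Q(h)) ∧ (∀b ¬Q(b)) ∧ (∃g ¬Q(g))
All bound variables are already distinct, so no renaming is needed.
Finally move all quantifiers to the prefix:
  ∀e ∃d ∃h ∀b ∃g ((Q(d) ∨ ¬Q(e)) ∧ Q(h) ∧ ¬Q(b) ∧ ¬Q(g))
The prefix is ∀e ∃d ∃h ∀b ∃g: 2 universal, 3 existential.

3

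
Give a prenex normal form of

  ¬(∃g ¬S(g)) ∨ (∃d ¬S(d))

∀g ∃d (S(g) ∨ ¬S(d))

Push ¬ through the quantifiers and connectives to reach negation normal form:
  (∀g S(g)) ∨ (∃d ¬S(d))
All bound variables are already distinct, so no renaming is needed.
Pull the quantifiers to the front (each side's bound variable is not free in the other side):
  ∀g ∃d (S(g) ∨ ¬S(d))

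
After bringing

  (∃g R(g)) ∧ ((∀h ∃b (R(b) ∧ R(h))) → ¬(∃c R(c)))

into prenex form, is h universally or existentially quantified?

existential

Rewrite implications/biconditionals: A → B as ¬A ∨ B.
  (∃g R(g)) ∧ (¬(∀h ∃b (R(b) ∧ R(h))) ∨ ¬(∃c R(c)))
Move each ¬ inward, flipping quantifiers it crosses:
  (∃g R(g)) ∧ ((∃h ∀b (¬R(b) ∨ ¬R(h))) ∨ (∀c ¬R(c)))
Finally move all quantifiers to the prefix:
  ∃g ∃h ∀b ∀c (R(g) ∧ (¬R(b) ∨ ¬R(h) ∨ ¬R(c)))
The quantifier ∀h sits under an odd number of negations (counting the antecedent side of each →), so it flips to ∃h.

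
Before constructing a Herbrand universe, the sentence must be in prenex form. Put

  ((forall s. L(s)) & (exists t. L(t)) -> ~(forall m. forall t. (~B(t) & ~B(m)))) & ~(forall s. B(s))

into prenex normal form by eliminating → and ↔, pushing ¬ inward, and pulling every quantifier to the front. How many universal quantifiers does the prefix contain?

1

Rewrite implications/biconditionals: A → B as ¬A ∨ B.
  (~((forall s. L(s)) & (exists t. L(t))) | ~(forall m. forall t. (~B(t) & ~B(m)))) & ~(forall s. B(s))
Move each ¬ inward, flipping quantifiers it crosses:
  ((exists s. ~L(s)) | (forall t. ~L(t)) | (exists m. exists t. (B(t) | B(m)))) & (exists s. ~B(s))
Give each quantifier a distinct variable: t↦y, s↦p.
  ((exists s. ~L(s)) | (forall t. ~L(t)) | (exists m. exists y. (B(y) | B(m)))) & (exists p. ~B(p))
Extract every quantifier outward, since the variables are now distinct and don't occur free across branches:
  exists s. forall t. exists m. exists y. exists p. ((~L(s) | ~L(t) | B(y) | B(m)) & ~B(p))
The prefix is exists s forall t exists m exists y exists p: 1 universal, 4 existential.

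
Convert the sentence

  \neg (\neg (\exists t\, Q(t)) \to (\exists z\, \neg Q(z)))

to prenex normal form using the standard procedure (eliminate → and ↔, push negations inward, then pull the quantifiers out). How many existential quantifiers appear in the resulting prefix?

0

First replace A → B with ¬A ∨ B.
  \neg (\neg \neg (\exists t\, Q(t)) \lor (\exists z\, \neg Q(z)))
Move each ¬ inward, flipping quantifiers it crosses:
  (\forall t\, \neg Q(t)) \land (\forall z\, Q(z))
All bound variables are already distinct, so no renaming is needed.
Extract every quantifier outward, since the variables are now distinct and don't occur free across branches:
  \forall t\, \forall z\, (\neg Q(t) \land Q(z))
The prefix is \forall t \forall z: 2 universal, 0 existential.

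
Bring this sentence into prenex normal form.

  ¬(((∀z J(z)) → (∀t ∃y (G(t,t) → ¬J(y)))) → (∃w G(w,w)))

Rewrite implications/biconditionals: A → B as ¬A ∨ B.
  ¬(¬(¬(∀z J(z)) ∨ (∀t ∃y (¬G(t,t) ∨ ¬J(y)))) ∨ (∃w G(w,w)))
Drive negations inward (¬∀x A ≡ ∃x ¬A, ¬∃x A ≡ ∀x ¬A, De Morgan for ∧/∨):
  ((∃z ¬J(z)) ∨ (∀t ∃y (¬G(t,t) ∨ ¬J(y)))) ∧ (∀w ¬G(w,w))
Pull the quantifiers to the front (each side's bound variable is not free in the other side):
  ∃z ∀t ∃y ∀w ((¬J(z) ∨ ¬G(t,t) ∨ ¬J(y)) ∧ ¬G(w,w))

∃z ∀t ∃y ∀w ((¬J(z) ∨ ¬G(t,t) ∨ ¬J(y)) ∧ ¬G(w,w))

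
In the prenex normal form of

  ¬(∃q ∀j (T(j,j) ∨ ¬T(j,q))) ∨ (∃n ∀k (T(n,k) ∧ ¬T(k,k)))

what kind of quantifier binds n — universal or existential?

Move each ¬ inward, flipping quantifiers it crosses:
  (∀q ∃j (¬T(j,j) ∧ T(j,q))) ∨ (∃n ∀k (T(n,k) ∧ ¬T(k,k)))
All bound variables are already distinct, so no renaming is needed.
Pull the quantifiers to the front (each side's bound variable is not free in the other side):
  ∀q ∃j ∃n ∀k (¬T(j,j) ∧ T(j,q) ∨ T(n,k) ∧ ¬T(k,k))
The quantifier ∃n sits under an even number of negations, so it remains existential.

existential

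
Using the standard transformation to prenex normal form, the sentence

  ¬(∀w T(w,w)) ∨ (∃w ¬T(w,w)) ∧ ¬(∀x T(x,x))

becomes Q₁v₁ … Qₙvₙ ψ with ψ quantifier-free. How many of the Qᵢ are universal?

Push ¬ through the quantifiers and connectives to reach negation normal form:
  (∃w ¬T(w,w)) ∨ (∃w ¬T(w,w)) ∧ (∃x ¬T(x,x))
Standardize variables apart so no two quantifiers bind the same name: w↦u1.
  (∃w ¬T(w,w)) ∨ (∃u1 ¬T(u1,u1)) ∧ (∃x ¬T(x,x))
Pull the quantifiers to the front (each side's bound variable is not free in the other side):
  ∃w ∃u1 ∃x (¬T(w,w) ∨ ¬T(u1,u1) ∧ ¬T(x,x))
The prefix is ∃w ∃u1 ∃x: 0 universal, 3 existential.

0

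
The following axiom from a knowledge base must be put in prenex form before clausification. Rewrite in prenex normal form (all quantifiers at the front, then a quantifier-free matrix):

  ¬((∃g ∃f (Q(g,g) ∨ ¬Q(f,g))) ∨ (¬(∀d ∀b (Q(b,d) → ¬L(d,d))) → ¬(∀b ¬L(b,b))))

Eliminate → and ↔ using ¬ and ∨.
  ¬((∃g ∃f (Q(g,g) ∨ ¬Q(f,g))) ∨ ¬¬(∀d ∀b (¬Q(b,d) ∨ ¬L(d,d))) ∨ ¬(∀b ¬L(b,b)))
Push ¬ through the quantifiers and connectives to reach negation normal form:
  (∀g ∀f (¬Q(g,g) ∧ Q(f,g))) ∧ (∃d ∃b (Q(b,d) ∧ L(d,d))) ∧ (∀b ¬L(b,b))
Rename bound variables to avoid capture: b↦r.
  (∀g ∀f (¬Q(g,g) ∧ Q(f,g))) ∧ (∃d ∃b (Q(b,d) ∧ L(d,d))) ∧ (∀r ¬L(r,r))
Finally move all quantifiers to the prefix:
  ∀g ∀f ∃d ∃b ∀r (¬Q(g,g) ∧ Q(f,g) ∧ Q(b,d) ∧ L(d,d) ∧ ¬L(r,r))

∀g ∀f ∃d ∃b ∀r (¬Q(g,g) ∧ Q(f,g) ∧ Q(b,d) ∧ L(d,d) ∧ ¬L(r,r))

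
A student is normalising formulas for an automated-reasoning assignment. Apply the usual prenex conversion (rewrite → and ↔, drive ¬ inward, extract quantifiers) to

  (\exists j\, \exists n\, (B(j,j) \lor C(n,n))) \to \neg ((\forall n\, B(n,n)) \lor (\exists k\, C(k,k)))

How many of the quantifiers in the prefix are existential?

1

Eliminate → and ↔ using ¬ and ∨.
  \neg (\exists j\, \exists n\, (B(j,j) \lor C(n,n))) \lor \neg ((\forall n\, B(n,n)) \lor (\exists k\, C(k,k)))
Move each ¬ inward, flipping quantifiers it crosses:
  (\forall j\, \forall n\, (\neg B(j,j) \land \neg C(n,n))) \lor (\exists n\, \neg B(n,n)) \land (\forall k\, \neg C(k,k))
Rename bound variables to avoid capture: n↦u1.
  (\forall j\, \forall n\, (\neg B(j,j) \land \neg C(n,n))) \lor (\exists u1\, \neg B(u1,u1)) \land (\forall k\, \neg C(k,k))
Extract every quantifier outward, since the variables are now distinct and don't occur free across branches:
  \forall j\, \forall n\, \exists u1\, \forall k\, (\neg B(j,j) \land \neg C(n,n) \lor \neg B(u1,u1) \land \neg C(k,k))
The prefix is \forall j \forall n \exists u1 \forall k: 3 universal, 1 existential.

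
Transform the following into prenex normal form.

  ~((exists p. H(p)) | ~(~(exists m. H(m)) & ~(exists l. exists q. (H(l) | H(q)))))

forall p. forall m. forall l. forall q. (~H(p) & ~H(m) & ~H(l) & ~H(q))

Push ¬ through the quantifiers and connectives to reach negation normal form:
  (forall p. ~H(p)) & (forall m. ~H(m)) & (forall l. forall q. (~H(l) & ~H(q)))
All bound variables are already distinct, so no renaming is needed.
Extract every quantifier outward, since the variables are now distinct and don't occur free across branches:
  forall p. forall m. forall l. forall q. (~H(p) & ~H(m) & ~H(l) & ~H(q))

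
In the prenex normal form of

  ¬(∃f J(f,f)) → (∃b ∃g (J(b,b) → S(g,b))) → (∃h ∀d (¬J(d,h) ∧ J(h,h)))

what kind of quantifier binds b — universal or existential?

universal

First replace A → B with ¬A ∨ B.
  ¬¬(∃f J(f,f)) ∨ ¬(∃b ∃g (¬J(b,b) ∨ S(g,b))) ∨ (∃h ∀d (¬J(d,h) ∧ J(h,h)))
Drive negations inward (¬∀x A ≡ ∃x ¬A, ¬∃x A ≡ ∀x ¬A, De Morgan for ∧/∨):
  (∃f J(f,f)) ∨ (∀b ∀g (J(b,b) ∧ ¬S(g,b))) ∨ (∃h ∀d (¬J(d,h) ∧ J(h,h)))
Pull the quantifiers to the front (each side's bound variable is not free in the other side):
  ∃f ∀b ∀g ∃h ∀d (J(f,f) ∨ J(b,b) ∧ ¬S(g,b) ∨ ¬J(d,h) ∧ J(h,h))
The quantifier ∃b sits under an odd number of negations (counting the antecedent side of each →), so it flips to ∀b.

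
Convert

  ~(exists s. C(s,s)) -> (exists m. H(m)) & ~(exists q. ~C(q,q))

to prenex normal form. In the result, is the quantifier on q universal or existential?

universal

Rewrite implications/biconditionals: A → B as ¬A ∨ B.
  ~~(exists s. C(s,s)) | (exists m. H(m)) & ~(exists q. ~C(q,q))
Drive negations inward (¬∀x A ≡ ∃x ¬A, ¬∃x A ≡ ∀x ¬A, De Morgan for ∧/∨):
  (exists s. C(s,s)) | (exists m. H(m)) & (forall q. C(q,q))
Extract every quantifier outward, since the variables are now distinct and don't occur free across branches:
  exists s. exists m. forall q. (C(s,s) | H(m) & C(q,q))
The quantifier exists q sits under an odd number of negations (counting the antecedent side of each →), so it flips to forall q.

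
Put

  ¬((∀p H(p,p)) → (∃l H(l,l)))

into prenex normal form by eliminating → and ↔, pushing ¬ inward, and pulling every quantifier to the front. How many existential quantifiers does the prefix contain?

0

Eliminate → and ↔ using ¬ and ∨.
  ¬(¬(∀p H(p,p)) ∨ (∃l H(l,l)))
Push ¬ through the quantifiers and connectives to reach negation normal form:
  (∀p H(p,p)) ∧ (∀l ¬H(l,l))
Pull the quantifiers to the front (each side's bound variable is not free in the other side):
  ∀p ∀l (H(p,p) ∧ ¬H(l,l))
The prefix is ∀p ∀l: 2 universal, 0 existential.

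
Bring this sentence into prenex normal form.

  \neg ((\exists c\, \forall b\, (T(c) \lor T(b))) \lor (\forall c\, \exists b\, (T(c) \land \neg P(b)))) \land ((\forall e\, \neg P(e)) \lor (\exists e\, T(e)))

\forall c\, \exists b\, \exists y\, \forall p\, \forall e\, \exists a\, (\neg T(c) \land \neg T(b) \land (\neg T(y) \lor P(p)) \land (\neg P(e) \lor T(a)))

Move each ¬ inward, flipping quantifiers it crosses:
  (\forall c\, \exists b\, (\neg T(c) \land \neg T(b))) \land (\exists c\, \forall b\, (\neg T(c) \lor P(b))) \land ((\forall e\, \neg P(e)) \lor (\exists e\, T(e)))
Give each quantifier a distinct variable: c↦y, b↦p, e↦a.
  (\forall c\, \exists b\, (\neg T(c) \land \neg T(b))) \land (\exists y\, \forall p\, (\neg T(y) \lor P(p))) \land ((\forall e\, \neg P(e)) \lor (\exists a\, T(a)))
Extract every quantifier outward, since the variables are now distinct and don't occur free across branches:
  \forall c\, \exists b\, \exists y\, \forall p\, \forall e\, \exists a\, (\neg T(c) \land \neg T(b) \land (\neg T(y) \lor P(p)) \land (\neg P(e) \lor T(a)))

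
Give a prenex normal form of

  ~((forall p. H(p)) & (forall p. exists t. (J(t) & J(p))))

exists p. exists r. forall t. (~H(p) | ~J(t) | ~J(r))

Drive negations inward (¬∀x A ≡ ∃x ¬A, ¬∃x A ≡ ∀x ¬A, De Morgan for ∧/∨):
  (exists p. ~H(p)) | (exists p. forall t. (~J(t) | ~J(p)))
Give each quantifier a distinct variable: p↦r.
  (exists p. ~H(p)) | (exists r. forall t. (~J(t) | ~J(r)))
Extract every quantifier outward, since the variables are now distinct and don't occur free across branches:
  exists p. exists r. forall t. (~H(p) | ~J(t) | ~J(r))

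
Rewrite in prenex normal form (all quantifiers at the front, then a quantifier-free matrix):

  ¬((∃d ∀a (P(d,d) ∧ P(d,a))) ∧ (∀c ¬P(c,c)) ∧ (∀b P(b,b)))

∀d ∃a ∃c ∃b (¬P(d,d) ∨ ¬P(d,a) ∨ P(c,c) ∨ ¬P(b,b))

Drive negations inward (¬∀x A ≡ ∃x ¬A, ¬∃x A ≡ ∀x ¬A, De Morgan for ∧/∨):
  (∀d ∃a (¬P(d,d) ∨ ¬P(d,a))) ∨ (∃c P(c,c)) ∨ (∃b ¬P(b,b))
All bound variables are already distinct, so no renaming is needed.
Finally move all quantifiers to the prefix:
  ∀d ∃a ∃c ∃b (¬P(d,d) ∨ ¬P(d,a) ∨ P(c,c) ∨ ¬P(b,b))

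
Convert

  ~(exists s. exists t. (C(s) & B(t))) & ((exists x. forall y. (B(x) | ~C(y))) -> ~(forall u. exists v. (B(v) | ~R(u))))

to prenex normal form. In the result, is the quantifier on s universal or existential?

universal

Eliminate → and ↔ using ¬ and ∨.
  ~(exists s. exists t. (C(s) & B(t))) & (~(exists x. forall y. (B(x) | ~C(y))) | ~(forall u. exists v. (B(v) | ~R(u))))
Drive negations inward (¬∀x A ≡ ∃x ¬A, ¬∃x A ≡ ∀x ¬A, De Morgan for ∧/∨):
  (forall s. forall t. (~C(s) | ~B(t))) & ((forall x. exists y. (~B(x) & C(y))) | (exists u. forall v. (~B(v) & R(u))))
All bound variables are already distinct, so no renaming is needed.
Pull the quantifiers to the front (each side's bound variable is not free in the other side):
  forall s. forall t. forall x. exists y. exists u. forall v. ((~C(s) | ~B(t)) & (~B(x) & C(y) | ~B(v) & R(u)))
The quantifier exists s sits under an odd number of negations (counting the antecedent side of each →), so it flips to forall s.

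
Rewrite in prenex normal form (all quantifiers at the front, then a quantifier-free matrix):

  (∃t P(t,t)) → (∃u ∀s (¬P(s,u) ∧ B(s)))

First replace A → B with ¬A ∨ B.
  ¬(∃t P(t,t)) ∨ (∃u ∀s (¬P(s,u) ∧ B(s)))
Drive negations inward (¬∀x A ≡ ∃x ¬A, ¬∃x A ≡ ∀x ¬A, De Morgan for ∧/∨):
  (∀t ¬P(t,t)) ∨ (∃u ∀s (¬P(s,u) ∧ B(s)))
All bound variables are already distinct, so no renaming is needed.
Pull the quantifiers to the front (each side's bound variable is not free in the other side):
  ∀t ∃u ∀s (¬P(t,t) ∨ ¬P(s,u) ∧ B(s))

∀t ∃u ∀s (¬P(t,t) ∨ ¬P(s,u) ∧ B(s))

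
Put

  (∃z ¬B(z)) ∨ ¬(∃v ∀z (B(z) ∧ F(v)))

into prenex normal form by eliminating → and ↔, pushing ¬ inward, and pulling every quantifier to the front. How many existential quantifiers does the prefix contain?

2

Move each ¬ inward, flipping quantifiers it crosses:
  (∃z ¬B(z)) ∨ (∀v ∃z (¬B(z) ∨ ¬F(v)))
Rename bound variables to avoid capture: z↦u1.
  (∃z ¬B(z)) ∨ (∀v ∃u1 (¬B(u1) ∨ ¬F(v)))
Pull the quantifiers to the front (each side's bound variable is not free in the other side):
  ∃z ∀v ∃u1 (¬B(z) ∨ ¬B(u1) ∨ ¬F(v))
The prefix is ∃z ∀v ∃u1: 1 universal, 2 existential.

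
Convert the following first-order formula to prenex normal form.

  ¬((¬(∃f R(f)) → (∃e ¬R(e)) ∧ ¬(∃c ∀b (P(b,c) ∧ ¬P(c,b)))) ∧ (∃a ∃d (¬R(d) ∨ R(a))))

Rewrite implications/biconditionals: A → B as ¬A ∨ B.
  ¬((¬¬(∃f R(f)) ∨ (∃e ¬R(e)) ∧ ¬(∃c ∀b (P(b,c) ∧ ¬P(c,b)))) ∧ (∃a ∃d (¬R(d) ∨ R(a))))
Move each ¬ inward, flipping quantifiers it crosses:
  (∀f ¬R(f)) ∧ ((∀e R(e)) ∨ (∃c ∀b (P(b,c) ∧ ¬P(c,b)))) ∨ (∀a ∀d (R(d) ∧ ¬R(a)))
Finally move all quantifiers to the prefix:
  ∀f ∀e ∃c ∀b ∀a ∀d (¬R(f) ∧ (R(e) ∨ P(b,c) ∧ ¬P(c,b)) ∨ R(d) ∧ ¬R(a))

∀f ∀e ∃c ∀b ∀a ∀d (¬R(f) ∧ (R(e) ∨ P(b,c) ∧ ¬P(c,b)) ∨ R(d) ∧ ¬R(a))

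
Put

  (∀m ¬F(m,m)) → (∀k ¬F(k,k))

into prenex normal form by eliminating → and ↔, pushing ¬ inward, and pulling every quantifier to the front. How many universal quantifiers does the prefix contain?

Rewrite implications/biconditionals: A → B as ¬A ∨ B.
  ¬(∀m ¬F(m,m)) ∨ (∀k ¬F(k,k))
Push ¬ through the quantifiers and connectives to reach negation normal form:
  (∃m F(m,m)) ∨ (∀k ¬F(k,k))
Pull the quantifiers to the front (each side's bound variable is not free in the other side):
  ∃m ∀k (F(m,m) ∨ ¬F(k,k))
The prefix is ∃m ∀k: 1 universal, 1 existential.

1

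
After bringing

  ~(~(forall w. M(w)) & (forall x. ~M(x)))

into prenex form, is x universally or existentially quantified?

existential

Move each ¬ inward, flipping quantifiers it crosses:
  (forall w. M(w)) | (exists x. M(x))
All bound variables are already distinct, so no renaming is needed.
Finally move all quantifiers to the prefix:
  forall w. exists x. (M(w) | M(x))
The quantifier forall x sits under an odd number of negations, so it flips to exists x.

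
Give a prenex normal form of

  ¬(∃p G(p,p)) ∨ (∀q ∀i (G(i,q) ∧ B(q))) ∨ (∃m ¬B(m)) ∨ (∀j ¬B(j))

∀p ∀q ∀i ∃m ∀j (¬G(p,p) ∨ G(i,q) ∧ B(q) ∨ ¬B(m) ∨ ¬B(j))

Push ¬ through the quantifiers and connectives to reach negation normal form:
  (∀p ¬G(p,p)) ∨ (∀q ∀i (G(i,q) ∧ B(q))) ∨ (∃m ¬B(m)) ∨ (∀j ¬B(j))
All bound variables are already distinct, so no renaming is needed.
Pull the quantifiers to the front (each side's bound variable is not free in the other side):
  ∀p ∀q ∀i ∃m ∀j (¬G(p,p) ∨ G(i,q) ∧ B(q) ∨ ¬B(m) ∨ ¬B(j))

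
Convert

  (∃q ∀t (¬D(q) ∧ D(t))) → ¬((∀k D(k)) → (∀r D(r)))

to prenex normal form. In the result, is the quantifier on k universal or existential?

universal

Rewrite implications/biconditionals: A → B as ¬A ∨ B.
  ¬(∃q ∀t (¬D(q) ∧ D(t))) ∨ ¬(¬(∀k D(k)) ∨ (∀r D(r)))
Move each ¬ inward, flipping quantifiers it crosses:
  (∀q ∃t (D(q) ∨ ¬D(t))) ∨ (∀k D(k)) ∧ (∃r ¬D(r))
Extract every quantifier outward, since the variables are now distinct and don't occur free across branches:
  ∀q ∃t ∀k ∃r (D(q) ∨ ¬D(t) ∨ D(k) ∧ ¬D(r))
The quantifier ∀k sits under an even number of negations (counting the antecedent side of each →), so it remains universal.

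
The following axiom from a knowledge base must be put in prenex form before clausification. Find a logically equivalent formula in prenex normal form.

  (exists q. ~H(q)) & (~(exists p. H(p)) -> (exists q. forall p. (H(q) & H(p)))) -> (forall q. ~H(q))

Rewrite implications/biconditionals: A → B as ¬A ∨ B.
  ~((exists q. ~H(q)) & (~~(exists p. H(p)) | (exists q. forall p. (H(q) & H(p))))) | (forall q. ~H(q))
Drive negations inward (¬∀x A ≡ ∃x ¬A, ¬∃x A ≡ ∀x ¬A, De Morgan for ∧/∨):
  (forall q. H(q)) | (forall p. ~H(p)) & (forall q. exists p. (~H(q) | ~H(p))) | (forall q. ~H(q))
Give each quantifier a distinct variable: q↦v1, p↦z1, q↦w.
  (forall q. H(q)) | (forall p. ~H(p)) & (forall v1. exists z1. (~H(v1) | ~H(z1))) | (forall w. ~H(w))
Finally move all quantifiers to the prefix:
  forall q. forall p. forall v1. exists z1. forall w. (H(q) | ~H(p) & (~H(v1) | ~H(z1)) | ~H(w))

forall q. forall p. forall v1. exists z1. forall w. (H(q) | ~H(p) & (~H(v1) | ~H(z1)) | ~H(w))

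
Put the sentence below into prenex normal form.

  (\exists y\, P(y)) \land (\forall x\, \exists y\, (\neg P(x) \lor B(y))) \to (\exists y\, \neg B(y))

\forall y\, \exists x\, \forall r\, \exists z\, (\neg P(y) \lor P(x) \land \neg B(r) \lor \neg B(z))

First replace A → B with ¬A ∨ B.
  \neg ((\exists y\, P(y)) \land (\forall x\, \exists y\, (\neg P(x) \lor B(y)))) \lor (\exists y\, \neg B(y))
Drive negations inward (¬∀x A ≡ ∃x ¬A, ¬∃x A ≡ ∀x ¬A, De Morgan for ∧/∨):
  (\forall y\, \neg P(y)) \lor (\exists x\, \forall y\, (P(x) \land \neg B(y))) \lor (\exists y\, \neg B(y))
Give each quantifier a distinct variable: y↦r, y↦z.
  (\forall y\, \neg P(y)) \lor (\exists x\, \forall r\, (P(x) \land \neg B(r))) \lor (\exists z\, \neg B(z))
Extract every quantifier outward, since the variables are now distinct and don't occur free across branches:
  \forall y\, \exists x\, \forall r\, \exists z\, (\neg P(y) \lor P(x) \land \neg B(r) \lor \neg B(z))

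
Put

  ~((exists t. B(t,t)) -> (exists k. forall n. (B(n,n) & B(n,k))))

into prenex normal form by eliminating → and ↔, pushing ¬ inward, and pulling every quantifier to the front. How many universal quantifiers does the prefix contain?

First replace A → B with ¬A ∨ B.
  ~(~(exists t. B(t,t)) | (exists k. forall n. (B(n,n) & B(n,k))))
Move each ¬ inward, flipping quantifiers it crosses:
  (exists t. B(t,t)) & (forall k. exists n. (~B(n,n) | ~B(n,k)))
All bound variables are already distinct, so no renaming is needed.
Pull the quantifiers to the front (each side's bound variable is not free in the other side):
  exists t. forall k. exists n. (B(t,t) & (~B(n,n) | ~B(n,k)))
The prefix is exists t forall k exists n: 1 universal, 2 existential.

1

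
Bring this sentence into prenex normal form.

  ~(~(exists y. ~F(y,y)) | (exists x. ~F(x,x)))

Drive negations inward (¬∀x A ≡ ∃x ¬A, ¬∃x A ≡ ∀x ¬A, De Morgan for ∧/∨):
  (exists y. ~F(y,y)) & (forall x. F(x,x))
Finally move all quantifiers to the prefix:
  exists y. forall x. (~F(y,y) & F(x,x))

exists y. forall x. (~F(y,y) & F(x,x))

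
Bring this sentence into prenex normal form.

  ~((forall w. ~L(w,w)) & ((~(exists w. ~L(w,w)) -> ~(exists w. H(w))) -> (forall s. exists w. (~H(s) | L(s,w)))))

Eliminate → and ↔ using ¬ and ∨.
  ~((forall w. ~L(w,w)) & (~(~~(exists w. ~L(w,w)) | ~(exists w. H(w))) | (forall s. exists w. (~H(s) | L(s,w)))))
Move each ¬ inward, flipping quantifiers it crosses:
  (exists w. L(w,w)) | ((exists w. ~L(w,w)) | (forall w. ~H(w))) & (exists s. forall w. (H(s) & ~L(s,w)))
Standardize variables apart so no two quantifiers bind the same name: w↦p, w↦z, w↦b.
  (exists w. L(w,w)) | ((exists p. ~L(p,p)) | (forall z. ~H(z))) & (exists s. forall b. (H(s) & ~L(s,b)))
Pull the quantifiers to the front (each side's bound variable is not free in the other side):
  exists w. exists p. forall z. exists s. forall b. (L(w,w) | (~L(p,p) | ~H(z)) & H(s) & ~L(s,b))

exists w. exists p. forall z. exists s. forall b. (L(w,w) | (~L(p,p) | ~H(z)) & H(s) & ~L(s,b))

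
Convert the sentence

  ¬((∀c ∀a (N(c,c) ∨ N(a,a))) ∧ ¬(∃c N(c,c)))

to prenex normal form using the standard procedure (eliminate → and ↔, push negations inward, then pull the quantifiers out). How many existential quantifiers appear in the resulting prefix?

3

Drive negations inward (¬∀x A ≡ ∃x ¬A, ¬∃x A ≡ ∀x ¬A, De Morgan for ∧/∨):
  (∃c ∃a (¬N(c,c) ∧ ¬N(a,a))) ∨ (∃c N(c,c))
Give each quantifier a distinct variable: c↦r.
  (∃c ∃a (¬N(c,c) ∧ ¬N(a,a))) ∨ (∃r N(r,r))
Extract every quantifier outward, since the variables are now distinct and don't occur free across branches:
  ∃c ∃a ∃r (¬N(c,c) ∧ ¬N(a,a) ∨ N(r,r))
The prefix is ∃c ∃a ∃r: 0 universal, 3 existential.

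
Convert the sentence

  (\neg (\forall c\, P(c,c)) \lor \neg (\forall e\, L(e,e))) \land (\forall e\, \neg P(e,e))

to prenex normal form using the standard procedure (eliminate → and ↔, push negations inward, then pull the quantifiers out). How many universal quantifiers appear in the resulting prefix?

1

Push ¬ through the quantifiers and connectives to reach negation normal form:
  ((\exists c\, \neg P(c,c)) \lor (\exists e\, \neg L(e,e))) \land (\forall e\, \neg P(e,e))
Give each quantifier a distinct variable: e↦b.
  ((\exists c\, \neg P(c,c)) \lor (\exists e\, \neg L(e,e))) \land (\forall b\, \neg P(b,b))
Extract every quantifier outward, since the variables are now distinct and don't occur free across branches:
  \exists c\, \exists e\, \forall b\, ((\neg P(c,c) \lor \neg L(e,e)) \land \neg P(b,b))
The prefix is \exists c \exists e \forall b: 1 universal, 2 existential.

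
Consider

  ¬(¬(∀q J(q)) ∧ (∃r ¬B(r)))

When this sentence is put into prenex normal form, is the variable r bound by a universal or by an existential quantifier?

universal

Push ¬ through the quantifiers and connectives to reach negation normal form:
  (∀q J(q)) ∨ (∀r B(r))
All bound variables are already distinct, so no renaming is needed.
Pull the quantifiers to the front (each side's bound variable is not free in the other side):
  ∀q ∀r (J(q) ∨ B(r))
The quantifier ∃r sits under an odd number of negations, so it flips to ∀r.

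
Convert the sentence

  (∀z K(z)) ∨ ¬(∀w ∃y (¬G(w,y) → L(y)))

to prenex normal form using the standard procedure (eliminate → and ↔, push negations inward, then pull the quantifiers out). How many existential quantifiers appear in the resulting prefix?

1

First replace A → B with ¬A ∨ B.
  (∀z K(z)) ∨ ¬(∀w ∃y (¬¬G(w,y) ∨ L(y)))
Push ¬ through the quantifiers and connectives to reach negation normal form:
  (∀z K(z)) ∨ (∃w ∀y (¬G(w,y) ∧ ¬L(y)))
Pull the quantifiers to the front (each side's bound variable is not free in the other side):
  ∀z ∃w ∀y (K(z) ∨ ¬G(w,y) ∧ ¬L(y))
The prefix is ∀z ∃w ∀y: 2 universal, 1 existential.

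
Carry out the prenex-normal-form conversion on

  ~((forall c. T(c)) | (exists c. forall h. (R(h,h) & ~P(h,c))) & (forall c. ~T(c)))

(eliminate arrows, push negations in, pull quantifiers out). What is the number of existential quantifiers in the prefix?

Push ¬ through the quantifiers and connectives to reach negation normal form:
  (exists c. ~T(c)) & ((forall c. exists h. (~R(h,h) | P(h,c))) | (exists c. T(c)))
Standardize variables apart so no two quantifiers bind the same name: c↦z, c↦z1.
  (exists c. ~T(c)) & ((forall z. exists h. (~R(h,h) | P(h,z))) | (exists z1. T(z1)))
Extract every quantifier outward, since the variables are now distinct and don't occur free across branches:
  exists c. forall z. exists h. exists z1. (~T(c) & (~R(h,h) | P(h,z) | T(z1)))
The prefix is exists c forall z exists h exists z1: 1 universal, 3 existential.

3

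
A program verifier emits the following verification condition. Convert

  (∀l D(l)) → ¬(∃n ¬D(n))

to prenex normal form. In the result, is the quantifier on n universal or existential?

Rewrite implications/biconditionals: A → B as ¬A ∨ B.
  ¬(∀l D(l)) ∨ ¬(∃n ¬D(n))
Drive negations inward (¬∀x A ≡ ∃x ¬A, ¬∃x A ≡ ∀x ¬A, De Morgan for ∧/∨):
  (∃l ¬D(l)) ∨ (∀n D(n))
All bound variables are already distinct, so no renaming is needed.
Pull the quantifiers to the front (each side's bound variable is not free in the other side):
  ∃l ∀n (¬D(l) ∨ D(n))
The quantifier ∃n sits under an odd number of negations (counting the antecedent side of each →), so it flips to ∀n.

universal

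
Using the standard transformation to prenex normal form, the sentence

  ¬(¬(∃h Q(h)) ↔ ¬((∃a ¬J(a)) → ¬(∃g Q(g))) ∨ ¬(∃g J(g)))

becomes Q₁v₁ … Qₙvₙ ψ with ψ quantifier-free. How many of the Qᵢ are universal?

4

Eliminate → and ↔ using ¬ and ∨; A ↔ B as (¬A ∨ B) ∧ (¬B ∨ A).
  ¬((¬¬(∃h Q(h)) ∨ ¬(¬(∃a ¬J(a)) ∨ ¬(∃g Q(g))) ∨ ¬(∃g J(g))) ∧ (¬(¬(¬(∃a ¬J(a)) ∨ ¬(∃g Q(g))) ∨ ¬(∃g J(g))) ∨ ¬(∃h Q(h))))
Move each ¬ inward, flipping quantifiers it crosses:
  (∀h ¬Q(h)) ∧ ((∀a J(a)) ∨ (∀g ¬Q(g))) ∧ (∃g J(g)) ∨ ((∃a ¬J(a)) ∧ (∃g Q(g)) ∨ (∀g ¬J(g))) ∧ (∃h Q(h))
Rename bound variables to avoid capture: g↦r, a↦w1, g↦y, g↦p, h↦x.
  (∀h ¬Q(h)) ∧ ((∀a J(a)) ∨ (∀g ¬Q(g))) ∧ (∃r J(r)) ∨ ((∃w1 ¬J(w1)) ∧ (∃y Q(y)) ∨ (∀p ¬J(p))) ∧ (∃x Q(x))
Finally move all quantifiers to the prefix:
  ∀h ∀a ∀g ∃r ∃w1 ∃y ∀p ∃x (¬Q(h) ∧ (J(a) ∨ ¬Q(g)) ∧ J(r) ∨ (¬J(w1) ∧ Q(y) ∨ ¬J(p)) ∧ Q(x))
The prefix is ∀h ∀a ∀g ∃r ∃w1 ∃y ∀p ∃x: 4 universal, 4 existential.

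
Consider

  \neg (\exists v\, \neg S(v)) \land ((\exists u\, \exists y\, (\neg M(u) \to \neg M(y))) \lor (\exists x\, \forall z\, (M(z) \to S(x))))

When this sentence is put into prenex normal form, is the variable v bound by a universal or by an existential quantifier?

First replace A → B with ¬A ∨ B.
  \neg (\exists v\, \neg S(v)) \land ((\exists u\, \exists y\, (\neg \neg M(u) \lor \neg M(y))) \lor (\exists x\, \forall z\, (\neg M(z) \lor S(x))))
Move each ¬ inward, flipping quantifiers it crosses:
  (\forall v\, S(v)) \land ((\exists u\, \exists y\, (M(u) \lor \neg M(y))) \lor (\exists x\, \forall z\, (\neg M(z) \lor S(x))))
All bound variables are already distinct, so no renaming is needed.
Extract every quantifier outward, since the variables are now distinct and don't occur free across branches:
  \forall v\, \exists u\, \exists y\, \exists x\, \forall z\, (S(v) \land (M(u) \lor \neg M(y) \lor \neg M(z) \lor S(x)))
The quantifier \exists v sits under an odd number of negations (counting the antecedent side of each →), so it flips to \forall v.

universal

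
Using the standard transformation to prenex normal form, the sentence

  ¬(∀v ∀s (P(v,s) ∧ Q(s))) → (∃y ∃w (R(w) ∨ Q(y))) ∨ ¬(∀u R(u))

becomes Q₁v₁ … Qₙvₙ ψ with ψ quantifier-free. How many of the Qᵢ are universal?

Rewrite implications/biconditionals: A → B as ¬A ∨ B.
  ¬¬(∀v ∀s (P(v,s) ∧ Q(s))) ∨ (∃y ∃w (R(w) ∨ Q(y))) ∨ ¬(∀u R(u))
Push ¬ through the quantifiers and connectives to reach negation normal form:
  (∀v ∀s (P(v,s) ∧ Q(s))) ∨ (∃y ∃w (R(w) ∨ Q(y))) ∨ (∃u ¬R(u))
All bound variables are already distinct, so no renaming is needed.
Pull the quantifiers to the front (each side's bound variable is not free in the other side):
  ∀v ∀s ∃y ∃w ∃u (P(v,s) ∧ Q(s) ∨ R(w) ∨ Q(y) ∨ ¬R(u))
The prefix is ∀v ∀s ∃y ∃w ∃u: 2 universal, 3 existential.

2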